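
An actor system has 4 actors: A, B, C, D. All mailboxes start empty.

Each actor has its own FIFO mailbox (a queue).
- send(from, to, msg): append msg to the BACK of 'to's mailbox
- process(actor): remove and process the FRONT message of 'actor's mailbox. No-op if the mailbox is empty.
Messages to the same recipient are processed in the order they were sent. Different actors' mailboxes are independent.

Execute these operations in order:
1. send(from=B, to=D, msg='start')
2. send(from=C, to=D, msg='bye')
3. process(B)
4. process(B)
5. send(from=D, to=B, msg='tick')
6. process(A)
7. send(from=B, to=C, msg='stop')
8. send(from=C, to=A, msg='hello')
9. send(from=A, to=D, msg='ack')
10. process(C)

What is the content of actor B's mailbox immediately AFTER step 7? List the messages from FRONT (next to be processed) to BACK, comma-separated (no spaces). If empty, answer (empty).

After 1 (send(from=B, to=D, msg='start')): A:[] B:[] C:[] D:[start]
After 2 (send(from=C, to=D, msg='bye')): A:[] B:[] C:[] D:[start,bye]
After 3 (process(B)): A:[] B:[] C:[] D:[start,bye]
After 4 (process(B)): A:[] B:[] C:[] D:[start,bye]
After 5 (send(from=D, to=B, msg='tick')): A:[] B:[tick] C:[] D:[start,bye]
After 6 (process(A)): A:[] B:[tick] C:[] D:[start,bye]
After 7 (send(from=B, to=C, msg='stop')): A:[] B:[tick] C:[stop] D:[start,bye]

tick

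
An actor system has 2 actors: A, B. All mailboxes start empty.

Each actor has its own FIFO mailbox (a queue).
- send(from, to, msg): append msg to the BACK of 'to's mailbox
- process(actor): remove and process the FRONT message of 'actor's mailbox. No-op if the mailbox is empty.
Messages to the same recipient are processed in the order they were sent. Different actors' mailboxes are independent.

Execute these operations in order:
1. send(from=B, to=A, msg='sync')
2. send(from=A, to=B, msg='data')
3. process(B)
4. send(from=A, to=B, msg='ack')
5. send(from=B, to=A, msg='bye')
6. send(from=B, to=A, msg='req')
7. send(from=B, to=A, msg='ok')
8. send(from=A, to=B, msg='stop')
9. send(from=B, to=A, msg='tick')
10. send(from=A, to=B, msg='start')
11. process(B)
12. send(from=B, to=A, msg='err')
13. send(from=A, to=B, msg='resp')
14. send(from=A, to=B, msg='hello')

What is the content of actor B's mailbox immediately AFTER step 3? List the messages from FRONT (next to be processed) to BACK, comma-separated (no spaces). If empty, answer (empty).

After 1 (send(from=B, to=A, msg='sync')): A:[sync] B:[]
After 2 (send(from=A, to=B, msg='data')): A:[sync] B:[data]
After 3 (process(B)): A:[sync] B:[]

(empty)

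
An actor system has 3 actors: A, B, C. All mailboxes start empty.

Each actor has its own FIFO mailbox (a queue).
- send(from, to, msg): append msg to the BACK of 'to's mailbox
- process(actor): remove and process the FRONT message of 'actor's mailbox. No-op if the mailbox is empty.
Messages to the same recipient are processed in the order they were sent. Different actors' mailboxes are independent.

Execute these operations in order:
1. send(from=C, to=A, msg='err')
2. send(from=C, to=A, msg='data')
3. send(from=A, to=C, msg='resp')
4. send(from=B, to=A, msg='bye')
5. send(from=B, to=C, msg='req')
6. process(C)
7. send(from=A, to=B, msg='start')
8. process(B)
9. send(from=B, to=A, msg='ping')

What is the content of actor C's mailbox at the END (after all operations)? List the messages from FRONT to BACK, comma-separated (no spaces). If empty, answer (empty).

Answer: req

Derivation:
After 1 (send(from=C, to=A, msg='err')): A:[err] B:[] C:[]
After 2 (send(from=C, to=A, msg='data')): A:[err,data] B:[] C:[]
After 3 (send(from=A, to=C, msg='resp')): A:[err,data] B:[] C:[resp]
After 4 (send(from=B, to=A, msg='bye')): A:[err,data,bye] B:[] C:[resp]
After 5 (send(from=B, to=C, msg='req')): A:[err,data,bye] B:[] C:[resp,req]
After 6 (process(C)): A:[err,data,bye] B:[] C:[req]
After 7 (send(from=A, to=B, msg='start')): A:[err,data,bye] B:[start] C:[req]
After 8 (process(B)): A:[err,data,bye] B:[] C:[req]
After 9 (send(from=B, to=A, msg='ping')): A:[err,data,bye,ping] B:[] C:[req]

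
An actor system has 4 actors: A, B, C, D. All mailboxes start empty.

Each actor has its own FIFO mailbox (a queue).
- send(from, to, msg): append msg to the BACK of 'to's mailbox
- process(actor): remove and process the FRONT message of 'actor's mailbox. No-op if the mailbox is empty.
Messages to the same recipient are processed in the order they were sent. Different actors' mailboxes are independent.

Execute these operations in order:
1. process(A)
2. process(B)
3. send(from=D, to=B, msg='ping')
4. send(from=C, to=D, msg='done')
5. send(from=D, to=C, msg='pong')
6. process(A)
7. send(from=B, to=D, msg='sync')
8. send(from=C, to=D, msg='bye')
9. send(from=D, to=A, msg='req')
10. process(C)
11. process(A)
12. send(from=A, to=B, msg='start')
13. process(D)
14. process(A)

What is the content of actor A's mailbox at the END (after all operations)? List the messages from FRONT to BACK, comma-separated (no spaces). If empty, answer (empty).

Answer: (empty)

Derivation:
After 1 (process(A)): A:[] B:[] C:[] D:[]
After 2 (process(B)): A:[] B:[] C:[] D:[]
After 3 (send(from=D, to=B, msg='ping')): A:[] B:[ping] C:[] D:[]
After 4 (send(from=C, to=D, msg='done')): A:[] B:[ping] C:[] D:[done]
After 5 (send(from=D, to=C, msg='pong')): A:[] B:[ping] C:[pong] D:[done]
After 6 (process(A)): A:[] B:[ping] C:[pong] D:[done]
After 7 (send(from=B, to=D, msg='sync')): A:[] B:[ping] C:[pong] D:[done,sync]
After 8 (send(from=C, to=D, msg='bye')): A:[] B:[ping] C:[pong] D:[done,sync,bye]
After 9 (send(from=D, to=A, msg='req')): A:[req] B:[ping] C:[pong] D:[done,sync,bye]
After 10 (process(C)): A:[req] B:[ping] C:[] D:[done,sync,bye]
After 11 (process(A)): A:[] B:[ping] C:[] D:[done,sync,bye]
After 12 (send(from=A, to=B, msg='start')): A:[] B:[ping,start] C:[] D:[done,sync,bye]
After 13 (process(D)): A:[] B:[ping,start] C:[] D:[sync,bye]
After 14 (process(A)): A:[] B:[ping,start] C:[] D:[sync,bye]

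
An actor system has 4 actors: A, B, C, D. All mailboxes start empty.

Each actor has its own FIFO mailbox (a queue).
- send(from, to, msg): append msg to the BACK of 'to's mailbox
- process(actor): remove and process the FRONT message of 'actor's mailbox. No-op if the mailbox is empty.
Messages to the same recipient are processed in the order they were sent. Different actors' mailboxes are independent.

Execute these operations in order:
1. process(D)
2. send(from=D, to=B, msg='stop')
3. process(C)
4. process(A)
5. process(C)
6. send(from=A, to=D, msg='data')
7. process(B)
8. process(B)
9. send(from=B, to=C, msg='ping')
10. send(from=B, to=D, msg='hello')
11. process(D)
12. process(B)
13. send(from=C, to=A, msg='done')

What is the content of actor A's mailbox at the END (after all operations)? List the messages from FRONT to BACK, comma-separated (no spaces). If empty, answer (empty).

Answer: done

Derivation:
After 1 (process(D)): A:[] B:[] C:[] D:[]
After 2 (send(from=D, to=B, msg='stop')): A:[] B:[stop] C:[] D:[]
After 3 (process(C)): A:[] B:[stop] C:[] D:[]
After 4 (process(A)): A:[] B:[stop] C:[] D:[]
After 5 (process(C)): A:[] B:[stop] C:[] D:[]
After 6 (send(from=A, to=D, msg='data')): A:[] B:[stop] C:[] D:[data]
After 7 (process(B)): A:[] B:[] C:[] D:[data]
After 8 (process(B)): A:[] B:[] C:[] D:[data]
After 9 (send(from=B, to=C, msg='ping')): A:[] B:[] C:[ping] D:[data]
After 10 (send(from=B, to=D, msg='hello')): A:[] B:[] C:[ping] D:[data,hello]
After 11 (process(D)): A:[] B:[] C:[ping] D:[hello]
After 12 (process(B)): A:[] B:[] C:[ping] D:[hello]
After 13 (send(from=C, to=A, msg='done')): A:[done] B:[] C:[ping] D:[hello]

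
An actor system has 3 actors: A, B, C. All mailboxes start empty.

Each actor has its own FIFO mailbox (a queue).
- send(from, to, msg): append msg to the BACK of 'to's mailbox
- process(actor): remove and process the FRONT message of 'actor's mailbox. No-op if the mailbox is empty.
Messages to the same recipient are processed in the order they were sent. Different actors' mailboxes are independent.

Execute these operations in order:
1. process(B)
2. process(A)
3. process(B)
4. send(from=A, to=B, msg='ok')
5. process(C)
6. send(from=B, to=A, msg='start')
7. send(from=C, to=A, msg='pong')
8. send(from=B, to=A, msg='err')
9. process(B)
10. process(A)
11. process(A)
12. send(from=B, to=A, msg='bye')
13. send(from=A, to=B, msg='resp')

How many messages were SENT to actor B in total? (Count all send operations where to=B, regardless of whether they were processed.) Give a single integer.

Answer: 2

Derivation:
After 1 (process(B)): A:[] B:[] C:[]
After 2 (process(A)): A:[] B:[] C:[]
After 3 (process(B)): A:[] B:[] C:[]
After 4 (send(from=A, to=B, msg='ok')): A:[] B:[ok] C:[]
After 5 (process(C)): A:[] B:[ok] C:[]
After 6 (send(from=B, to=A, msg='start')): A:[start] B:[ok] C:[]
After 7 (send(from=C, to=A, msg='pong')): A:[start,pong] B:[ok] C:[]
After 8 (send(from=B, to=A, msg='err')): A:[start,pong,err] B:[ok] C:[]
After 9 (process(B)): A:[start,pong,err] B:[] C:[]
After 10 (process(A)): A:[pong,err] B:[] C:[]
After 11 (process(A)): A:[err] B:[] C:[]
After 12 (send(from=B, to=A, msg='bye')): A:[err,bye] B:[] C:[]
After 13 (send(from=A, to=B, msg='resp')): A:[err,bye] B:[resp] C:[]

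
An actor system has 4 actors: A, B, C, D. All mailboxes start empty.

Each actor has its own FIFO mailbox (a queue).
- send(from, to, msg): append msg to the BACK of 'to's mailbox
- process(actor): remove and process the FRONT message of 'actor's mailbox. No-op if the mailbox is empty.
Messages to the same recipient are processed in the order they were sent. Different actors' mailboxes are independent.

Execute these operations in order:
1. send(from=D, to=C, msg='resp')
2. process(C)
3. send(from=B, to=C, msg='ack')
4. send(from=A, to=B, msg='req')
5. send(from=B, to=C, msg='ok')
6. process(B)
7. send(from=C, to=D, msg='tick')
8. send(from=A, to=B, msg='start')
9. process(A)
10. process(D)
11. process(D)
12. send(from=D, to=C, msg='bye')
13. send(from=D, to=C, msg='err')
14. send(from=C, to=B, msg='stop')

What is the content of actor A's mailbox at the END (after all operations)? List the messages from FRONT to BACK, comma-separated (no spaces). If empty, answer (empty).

After 1 (send(from=D, to=C, msg='resp')): A:[] B:[] C:[resp] D:[]
After 2 (process(C)): A:[] B:[] C:[] D:[]
After 3 (send(from=B, to=C, msg='ack')): A:[] B:[] C:[ack] D:[]
After 4 (send(from=A, to=B, msg='req')): A:[] B:[req] C:[ack] D:[]
After 5 (send(from=B, to=C, msg='ok')): A:[] B:[req] C:[ack,ok] D:[]
After 6 (process(B)): A:[] B:[] C:[ack,ok] D:[]
After 7 (send(from=C, to=D, msg='tick')): A:[] B:[] C:[ack,ok] D:[tick]
After 8 (send(from=A, to=B, msg='start')): A:[] B:[start] C:[ack,ok] D:[tick]
After 9 (process(A)): A:[] B:[start] C:[ack,ok] D:[tick]
After 10 (process(D)): A:[] B:[start] C:[ack,ok] D:[]
After 11 (process(D)): A:[] B:[start] C:[ack,ok] D:[]
After 12 (send(from=D, to=C, msg='bye')): A:[] B:[start] C:[ack,ok,bye] D:[]
After 13 (send(from=D, to=C, msg='err')): A:[] B:[start] C:[ack,ok,bye,err] D:[]
After 14 (send(from=C, to=B, msg='stop')): A:[] B:[start,stop] C:[ack,ok,bye,err] D:[]

Answer: (empty)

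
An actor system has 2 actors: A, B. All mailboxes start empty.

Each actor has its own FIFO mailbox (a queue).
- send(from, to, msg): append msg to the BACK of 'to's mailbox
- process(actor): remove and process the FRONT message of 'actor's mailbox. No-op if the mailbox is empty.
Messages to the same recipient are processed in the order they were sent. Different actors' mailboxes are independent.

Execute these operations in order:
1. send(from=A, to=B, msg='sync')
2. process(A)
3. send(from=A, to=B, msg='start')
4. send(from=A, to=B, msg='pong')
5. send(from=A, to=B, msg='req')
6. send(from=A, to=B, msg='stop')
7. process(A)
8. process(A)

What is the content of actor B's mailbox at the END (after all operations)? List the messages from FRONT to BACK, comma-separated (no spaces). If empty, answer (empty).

Answer: sync,start,pong,req,stop

Derivation:
After 1 (send(from=A, to=B, msg='sync')): A:[] B:[sync]
After 2 (process(A)): A:[] B:[sync]
After 3 (send(from=A, to=B, msg='start')): A:[] B:[sync,start]
After 4 (send(from=A, to=B, msg='pong')): A:[] B:[sync,start,pong]
After 5 (send(from=A, to=B, msg='req')): A:[] B:[sync,start,pong,req]
After 6 (send(from=A, to=B, msg='stop')): A:[] B:[sync,start,pong,req,stop]
After 7 (process(A)): A:[] B:[sync,start,pong,req,stop]
After 8 (process(A)): A:[] B:[sync,start,pong,req,stop]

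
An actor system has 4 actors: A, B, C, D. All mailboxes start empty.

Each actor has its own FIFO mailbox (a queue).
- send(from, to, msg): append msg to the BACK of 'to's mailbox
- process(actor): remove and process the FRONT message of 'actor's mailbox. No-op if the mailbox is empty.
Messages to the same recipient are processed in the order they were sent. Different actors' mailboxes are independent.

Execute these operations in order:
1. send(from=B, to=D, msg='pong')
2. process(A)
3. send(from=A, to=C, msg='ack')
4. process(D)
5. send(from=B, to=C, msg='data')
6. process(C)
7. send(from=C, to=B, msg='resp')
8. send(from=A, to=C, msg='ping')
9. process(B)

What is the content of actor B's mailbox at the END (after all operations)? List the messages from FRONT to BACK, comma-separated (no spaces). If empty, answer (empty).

After 1 (send(from=B, to=D, msg='pong')): A:[] B:[] C:[] D:[pong]
After 2 (process(A)): A:[] B:[] C:[] D:[pong]
After 3 (send(from=A, to=C, msg='ack')): A:[] B:[] C:[ack] D:[pong]
After 4 (process(D)): A:[] B:[] C:[ack] D:[]
After 5 (send(from=B, to=C, msg='data')): A:[] B:[] C:[ack,data] D:[]
After 6 (process(C)): A:[] B:[] C:[data] D:[]
After 7 (send(from=C, to=B, msg='resp')): A:[] B:[resp] C:[data] D:[]
After 8 (send(from=A, to=C, msg='ping')): A:[] B:[resp] C:[data,ping] D:[]
After 9 (process(B)): A:[] B:[] C:[data,ping] D:[]

Answer: (empty)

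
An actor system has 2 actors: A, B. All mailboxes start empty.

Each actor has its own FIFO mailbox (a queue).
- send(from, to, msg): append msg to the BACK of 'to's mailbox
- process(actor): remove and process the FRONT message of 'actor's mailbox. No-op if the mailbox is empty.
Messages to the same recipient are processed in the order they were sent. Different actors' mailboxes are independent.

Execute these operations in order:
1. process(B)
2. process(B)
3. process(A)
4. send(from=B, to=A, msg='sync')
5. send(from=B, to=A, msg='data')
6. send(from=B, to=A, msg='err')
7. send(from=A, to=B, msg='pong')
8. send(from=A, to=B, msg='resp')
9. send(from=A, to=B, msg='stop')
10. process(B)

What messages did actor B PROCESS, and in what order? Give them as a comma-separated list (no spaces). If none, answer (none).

Answer: pong

Derivation:
After 1 (process(B)): A:[] B:[]
After 2 (process(B)): A:[] B:[]
After 3 (process(A)): A:[] B:[]
After 4 (send(from=B, to=A, msg='sync')): A:[sync] B:[]
After 5 (send(from=B, to=A, msg='data')): A:[sync,data] B:[]
After 6 (send(from=B, to=A, msg='err')): A:[sync,data,err] B:[]
After 7 (send(from=A, to=B, msg='pong')): A:[sync,data,err] B:[pong]
After 8 (send(from=A, to=B, msg='resp')): A:[sync,data,err] B:[pong,resp]
After 9 (send(from=A, to=B, msg='stop')): A:[sync,data,err] B:[pong,resp,stop]
After 10 (process(B)): A:[sync,data,err] B:[resp,stop]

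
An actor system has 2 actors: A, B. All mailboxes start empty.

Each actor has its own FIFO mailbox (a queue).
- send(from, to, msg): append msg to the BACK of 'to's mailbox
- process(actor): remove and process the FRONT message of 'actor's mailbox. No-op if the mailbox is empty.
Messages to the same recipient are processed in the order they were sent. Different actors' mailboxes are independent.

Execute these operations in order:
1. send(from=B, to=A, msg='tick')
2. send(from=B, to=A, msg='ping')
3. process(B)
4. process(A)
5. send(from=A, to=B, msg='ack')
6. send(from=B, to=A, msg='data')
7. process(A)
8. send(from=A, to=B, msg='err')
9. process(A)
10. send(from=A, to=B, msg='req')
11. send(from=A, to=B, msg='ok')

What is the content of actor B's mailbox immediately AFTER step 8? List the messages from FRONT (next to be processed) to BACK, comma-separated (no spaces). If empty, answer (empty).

After 1 (send(from=B, to=A, msg='tick')): A:[tick] B:[]
After 2 (send(from=B, to=A, msg='ping')): A:[tick,ping] B:[]
After 3 (process(B)): A:[tick,ping] B:[]
After 4 (process(A)): A:[ping] B:[]
After 5 (send(from=A, to=B, msg='ack')): A:[ping] B:[ack]
After 6 (send(from=B, to=A, msg='data')): A:[ping,data] B:[ack]
After 7 (process(A)): A:[data] B:[ack]
After 8 (send(from=A, to=B, msg='err')): A:[data] B:[ack,err]

ack,err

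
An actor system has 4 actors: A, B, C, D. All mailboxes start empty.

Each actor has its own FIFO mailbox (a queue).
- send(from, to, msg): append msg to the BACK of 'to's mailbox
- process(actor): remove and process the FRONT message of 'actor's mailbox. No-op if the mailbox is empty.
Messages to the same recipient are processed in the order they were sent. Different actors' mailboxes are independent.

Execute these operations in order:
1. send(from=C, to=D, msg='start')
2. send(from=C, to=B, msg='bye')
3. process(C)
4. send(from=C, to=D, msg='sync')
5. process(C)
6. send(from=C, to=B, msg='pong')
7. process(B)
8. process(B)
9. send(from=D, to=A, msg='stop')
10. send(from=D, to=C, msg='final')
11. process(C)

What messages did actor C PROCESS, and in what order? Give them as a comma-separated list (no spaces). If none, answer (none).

After 1 (send(from=C, to=D, msg='start')): A:[] B:[] C:[] D:[start]
After 2 (send(from=C, to=B, msg='bye')): A:[] B:[bye] C:[] D:[start]
After 3 (process(C)): A:[] B:[bye] C:[] D:[start]
After 4 (send(from=C, to=D, msg='sync')): A:[] B:[bye] C:[] D:[start,sync]
After 5 (process(C)): A:[] B:[bye] C:[] D:[start,sync]
After 6 (send(from=C, to=B, msg='pong')): A:[] B:[bye,pong] C:[] D:[start,sync]
After 7 (process(B)): A:[] B:[pong] C:[] D:[start,sync]
After 8 (process(B)): A:[] B:[] C:[] D:[start,sync]
After 9 (send(from=D, to=A, msg='stop')): A:[stop] B:[] C:[] D:[start,sync]
After 10 (send(from=D, to=C, msg='final')): A:[stop] B:[] C:[final] D:[start,sync]
After 11 (process(C)): A:[stop] B:[] C:[] D:[start,sync]

Answer: final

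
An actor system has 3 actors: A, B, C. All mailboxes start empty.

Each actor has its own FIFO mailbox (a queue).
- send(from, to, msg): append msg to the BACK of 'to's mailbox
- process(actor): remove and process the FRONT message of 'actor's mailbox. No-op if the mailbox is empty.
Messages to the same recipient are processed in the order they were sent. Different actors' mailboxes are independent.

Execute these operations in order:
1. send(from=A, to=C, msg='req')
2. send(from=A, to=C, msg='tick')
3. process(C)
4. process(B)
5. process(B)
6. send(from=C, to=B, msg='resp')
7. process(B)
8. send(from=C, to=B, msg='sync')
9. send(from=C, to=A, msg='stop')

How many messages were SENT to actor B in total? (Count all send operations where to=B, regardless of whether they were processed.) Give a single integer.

After 1 (send(from=A, to=C, msg='req')): A:[] B:[] C:[req]
After 2 (send(from=A, to=C, msg='tick')): A:[] B:[] C:[req,tick]
After 3 (process(C)): A:[] B:[] C:[tick]
After 4 (process(B)): A:[] B:[] C:[tick]
After 5 (process(B)): A:[] B:[] C:[tick]
After 6 (send(from=C, to=B, msg='resp')): A:[] B:[resp] C:[tick]
After 7 (process(B)): A:[] B:[] C:[tick]
After 8 (send(from=C, to=B, msg='sync')): A:[] B:[sync] C:[tick]
After 9 (send(from=C, to=A, msg='stop')): A:[stop] B:[sync] C:[tick]

Answer: 2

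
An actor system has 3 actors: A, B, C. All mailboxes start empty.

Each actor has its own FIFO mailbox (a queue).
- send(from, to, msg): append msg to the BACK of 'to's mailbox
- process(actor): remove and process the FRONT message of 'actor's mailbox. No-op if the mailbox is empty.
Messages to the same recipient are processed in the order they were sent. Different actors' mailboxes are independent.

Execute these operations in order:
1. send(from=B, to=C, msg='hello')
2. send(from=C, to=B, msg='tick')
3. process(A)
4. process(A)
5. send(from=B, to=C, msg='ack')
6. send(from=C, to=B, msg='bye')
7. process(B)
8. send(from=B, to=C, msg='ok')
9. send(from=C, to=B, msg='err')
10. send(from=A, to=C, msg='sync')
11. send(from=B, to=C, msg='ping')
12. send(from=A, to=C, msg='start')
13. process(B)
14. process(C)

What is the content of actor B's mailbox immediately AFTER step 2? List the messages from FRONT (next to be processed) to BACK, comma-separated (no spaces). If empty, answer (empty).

After 1 (send(from=B, to=C, msg='hello')): A:[] B:[] C:[hello]
After 2 (send(from=C, to=B, msg='tick')): A:[] B:[tick] C:[hello]

tick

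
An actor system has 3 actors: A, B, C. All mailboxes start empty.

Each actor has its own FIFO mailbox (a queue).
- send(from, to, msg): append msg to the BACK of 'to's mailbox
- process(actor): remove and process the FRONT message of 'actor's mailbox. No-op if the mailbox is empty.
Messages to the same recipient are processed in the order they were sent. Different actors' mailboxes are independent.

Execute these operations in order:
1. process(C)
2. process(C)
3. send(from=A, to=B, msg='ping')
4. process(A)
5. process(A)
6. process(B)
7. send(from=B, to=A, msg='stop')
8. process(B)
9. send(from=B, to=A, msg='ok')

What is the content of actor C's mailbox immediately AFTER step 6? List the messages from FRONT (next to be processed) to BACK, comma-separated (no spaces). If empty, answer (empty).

After 1 (process(C)): A:[] B:[] C:[]
After 2 (process(C)): A:[] B:[] C:[]
After 3 (send(from=A, to=B, msg='ping')): A:[] B:[ping] C:[]
After 4 (process(A)): A:[] B:[ping] C:[]
After 5 (process(A)): A:[] B:[ping] C:[]
After 6 (process(B)): A:[] B:[] C:[]

(empty)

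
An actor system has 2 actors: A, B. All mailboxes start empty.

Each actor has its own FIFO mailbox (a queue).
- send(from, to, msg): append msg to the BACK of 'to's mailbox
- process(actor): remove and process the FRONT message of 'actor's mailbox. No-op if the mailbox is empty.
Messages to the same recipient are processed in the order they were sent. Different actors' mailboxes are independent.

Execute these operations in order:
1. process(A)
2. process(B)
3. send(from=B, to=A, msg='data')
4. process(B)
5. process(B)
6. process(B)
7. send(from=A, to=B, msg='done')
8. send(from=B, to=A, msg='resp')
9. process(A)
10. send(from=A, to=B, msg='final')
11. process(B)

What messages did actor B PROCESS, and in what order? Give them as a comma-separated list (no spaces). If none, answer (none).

After 1 (process(A)): A:[] B:[]
After 2 (process(B)): A:[] B:[]
After 3 (send(from=B, to=A, msg='data')): A:[data] B:[]
After 4 (process(B)): A:[data] B:[]
After 5 (process(B)): A:[data] B:[]
After 6 (process(B)): A:[data] B:[]
After 7 (send(from=A, to=B, msg='done')): A:[data] B:[done]
After 8 (send(from=B, to=A, msg='resp')): A:[data,resp] B:[done]
After 9 (process(A)): A:[resp] B:[done]
After 10 (send(from=A, to=B, msg='final')): A:[resp] B:[done,final]
After 11 (process(B)): A:[resp] B:[final]

Answer: done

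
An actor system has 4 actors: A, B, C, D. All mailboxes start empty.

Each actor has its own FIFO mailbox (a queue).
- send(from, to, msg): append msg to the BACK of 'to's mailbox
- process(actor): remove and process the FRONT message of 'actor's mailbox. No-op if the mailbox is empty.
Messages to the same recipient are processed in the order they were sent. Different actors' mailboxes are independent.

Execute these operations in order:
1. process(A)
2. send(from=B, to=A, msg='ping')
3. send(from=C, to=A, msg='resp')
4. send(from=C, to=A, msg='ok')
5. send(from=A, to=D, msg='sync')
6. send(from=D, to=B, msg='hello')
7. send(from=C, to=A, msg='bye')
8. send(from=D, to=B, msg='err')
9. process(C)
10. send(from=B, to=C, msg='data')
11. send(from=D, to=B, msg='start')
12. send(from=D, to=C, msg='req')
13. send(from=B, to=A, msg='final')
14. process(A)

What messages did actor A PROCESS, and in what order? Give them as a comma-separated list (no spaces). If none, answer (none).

Answer: ping

Derivation:
After 1 (process(A)): A:[] B:[] C:[] D:[]
After 2 (send(from=B, to=A, msg='ping')): A:[ping] B:[] C:[] D:[]
After 3 (send(from=C, to=A, msg='resp')): A:[ping,resp] B:[] C:[] D:[]
After 4 (send(from=C, to=A, msg='ok')): A:[ping,resp,ok] B:[] C:[] D:[]
After 5 (send(from=A, to=D, msg='sync')): A:[ping,resp,ok] B:[] C:[] D:[sync]
After 6 (send(from=D, to=B, msg='hello')): A:[ping,resp,ok] B:[hello] C:[] D:[sync]
After 7 (send(from=C, to=A, msg='bye')): A:[ping,resp,ok,bye] B:[hello] C:[] D:[sync]
After 8 (send(from=D, to=B, msg='err')): A:[ping,resp,ok,bye] B:[hello,err] C:[] D:[sync]
After 9 (process(C)): A:[ping,resp,ok,bye] B:[hello,err] C:[] D:[sync]
After 10 (send(from=B, to=C, msg='data')): A:[ping,resp,ok,bye] B:[hello,err] C:[data] D:[sync]
After 11 (send(from=D, to=B, msg='start')): A:[ping,resp,ok,bye] B:[hello,err,start] C:[data] D:[sync]
After 12 (send(from=D, to=C, msg='req')): A:[ping,resp,ok,bye] B:[hello,err,start] C:[data,req] D:[sync]
After 13 (send(from=B, to=A, msg='final')): A:[ping,resp,ok,bye,final] B:[hello,err,start] C:[data,req] D:[sync]
After 14 (process(A)): A:[resp,ok,bye,final] B:[hello,err,start] C:[data,req] D:[sync]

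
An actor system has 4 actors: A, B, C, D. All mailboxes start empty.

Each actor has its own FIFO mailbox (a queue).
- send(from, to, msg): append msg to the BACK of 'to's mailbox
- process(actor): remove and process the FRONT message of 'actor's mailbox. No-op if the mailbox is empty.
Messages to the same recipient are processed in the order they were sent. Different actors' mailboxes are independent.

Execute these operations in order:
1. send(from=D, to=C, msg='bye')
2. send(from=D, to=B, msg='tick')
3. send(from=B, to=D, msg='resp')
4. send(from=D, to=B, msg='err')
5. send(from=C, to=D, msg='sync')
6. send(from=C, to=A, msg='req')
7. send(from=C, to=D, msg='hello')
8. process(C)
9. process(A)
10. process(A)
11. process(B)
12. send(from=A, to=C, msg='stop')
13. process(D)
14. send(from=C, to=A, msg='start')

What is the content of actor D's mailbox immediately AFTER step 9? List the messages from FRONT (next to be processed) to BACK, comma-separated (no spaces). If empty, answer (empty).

After 1 (send(from=D, to=C, msg='bye')): A:[] B:[] C:[bye] D:[]
After 2 (send(from=D, to=B, msg='tick')): A:[] B:[tick] C:[bye] D:[]
After 3 (send(from=B, to=D, msg='resp')): A:[] B:[tick] C:[bye] D:[resp]
After 4 (send(from=D, to=B, msg='err')): A:[] B:[tick,err] C:[bye] D:[resp]
After 5 (send(from=C, to=D, msg='sync')): A:[] B:[tick,err] C:[bye] D:[resp,sync]
After 6 (send(from=C, to=A, msg='req')): A:[req] B:[tick,err] C:[bye] D:[resp,sync]
After 7 (send(from=C, to=D, msg='hello')): A:[req] B:[tick,err] C:[bye] D:[resp,sync,hello]
After 8 (process(C)): A:[req] B:[tick,err] C:[] D:[resp,sync,hello]
After 9 (process(A)): A:[] B:[tick,err] C:[] D:[resp,sync,hello]

resp,sync,hello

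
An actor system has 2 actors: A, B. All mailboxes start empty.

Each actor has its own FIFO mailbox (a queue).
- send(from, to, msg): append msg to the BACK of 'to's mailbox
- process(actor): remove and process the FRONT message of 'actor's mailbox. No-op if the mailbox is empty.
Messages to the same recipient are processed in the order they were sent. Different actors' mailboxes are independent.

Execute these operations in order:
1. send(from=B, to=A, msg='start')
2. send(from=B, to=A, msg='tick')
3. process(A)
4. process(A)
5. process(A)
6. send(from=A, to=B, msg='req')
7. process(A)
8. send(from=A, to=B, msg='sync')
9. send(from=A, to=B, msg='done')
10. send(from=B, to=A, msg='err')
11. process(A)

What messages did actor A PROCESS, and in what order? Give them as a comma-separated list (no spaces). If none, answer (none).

Answer: start,tick,err

Derivation:
After 1 (send(from=B, to=A, msg='start')): A:[start] B:[]
After 2 (send(from=B, to=A, msg='tick')): A:[start,tick] B:[]
After 3 (process(A)): A:[tick] B:[]
After 4 (process(A)): A:[] B:[]
After 5 (process(A)): A:[] B:[]
After 6 (send(from=A, to=B, msg='req')): A:[] B:[req]
After 7 (process(A)): A:[] B:[req]
After 8 (send(from=A, to=B, msg='sync')): A:[] B:[req,sync]
After 9 (send(from=A, to=B, msg='done')): A:[] B:[req,sync,done]
After 10 (send(from=B, to=A, msg='err')): A:[err] B:[req,sync,done]
After 11 (process(A)): A:[] B:[req,sync,done]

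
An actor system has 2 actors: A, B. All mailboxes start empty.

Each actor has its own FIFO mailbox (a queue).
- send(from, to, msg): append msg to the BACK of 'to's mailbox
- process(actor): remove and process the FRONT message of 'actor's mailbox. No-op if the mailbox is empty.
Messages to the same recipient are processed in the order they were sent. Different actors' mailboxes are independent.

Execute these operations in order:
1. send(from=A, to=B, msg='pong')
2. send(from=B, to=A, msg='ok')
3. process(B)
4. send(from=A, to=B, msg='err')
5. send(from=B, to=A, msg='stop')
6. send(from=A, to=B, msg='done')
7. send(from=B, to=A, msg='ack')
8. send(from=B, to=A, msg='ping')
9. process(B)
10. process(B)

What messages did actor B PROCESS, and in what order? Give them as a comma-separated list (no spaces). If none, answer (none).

After 1 (send(from=A, to=B, msg='pong')): A:[] B:[pong]
After 2 (send(from=B, to=A, msg='ok')): A:[ok] B:[pong]
After 3 (process(B)): A:[ok] B:[]
After 4 (send(from=A, to=B, msg='err')): A:[ok] B:[err]
After 5 (send(from=B, to=A, msg='stop')): A:[ok,stop] B:[err]
After 6 (send(from=A, to=B, msg='done')): A:[ok,stop] B:[err,done]
After 7 (send(from=B, to=A, msg='ack')): A:[ok,stop,ack] B:[err,done]
After 8 (send(from=B, to=A, msg='ping')): A:[ok,stop,ack,ping] B:[err,done]
After 9 (process(B)): A:[ok,stop,ack,ping] B:[done]
After 10 (process(B)): A:[ok,stop,ack,ping] B:[]

Answer: pong,err,done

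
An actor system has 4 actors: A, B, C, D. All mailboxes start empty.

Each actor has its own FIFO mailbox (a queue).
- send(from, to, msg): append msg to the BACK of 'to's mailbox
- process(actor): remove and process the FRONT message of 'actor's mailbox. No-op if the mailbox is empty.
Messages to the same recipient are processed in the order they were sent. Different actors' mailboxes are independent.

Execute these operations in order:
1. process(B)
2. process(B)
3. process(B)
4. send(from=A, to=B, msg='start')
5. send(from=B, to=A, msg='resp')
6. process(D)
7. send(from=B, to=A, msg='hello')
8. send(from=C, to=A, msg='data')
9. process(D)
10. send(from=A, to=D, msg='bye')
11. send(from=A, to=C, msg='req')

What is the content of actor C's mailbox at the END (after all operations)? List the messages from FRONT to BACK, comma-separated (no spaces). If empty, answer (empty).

Answer: req

Derivation:
After 1 (process(B)): A:[] B:[] C:[] D:[]
After 2 (process(B)): A:[] B:[] C:[] D:[]
After 3 (process(B)): A:[] B:[] C:[] D:[]
After 4 (send(from=A, to=B, msg='start')): A:[] B:[start] C:[] D:[]
After 5 (send(from=B, to=A, msg='resp')): A:[resp] B:[start] C:[] D:[]
After 6 (process(D)): A:[resp] B:[start] C:[] D:[]
After 7 (send(from=B, to=A, msg='hello')): A:[resp,hello] B:[start] C:[] D:[]
After 8 (send(from=C, to=A, msg='data')): A:[resp,hello,data] B:[start] C:[] D:[]
After 9 (process(D)): A:[resp,hello,data] B:[start] C:[] D:[]
After 10 (send(from=A, to=D, msg='bye')): A:[resp,hello,data] B:[start] C:[] D:[bye]
After 11 (send(from=A, to=C, msg='req')): A:[resp,hello,data] B:[start] C:[req] D:[bye]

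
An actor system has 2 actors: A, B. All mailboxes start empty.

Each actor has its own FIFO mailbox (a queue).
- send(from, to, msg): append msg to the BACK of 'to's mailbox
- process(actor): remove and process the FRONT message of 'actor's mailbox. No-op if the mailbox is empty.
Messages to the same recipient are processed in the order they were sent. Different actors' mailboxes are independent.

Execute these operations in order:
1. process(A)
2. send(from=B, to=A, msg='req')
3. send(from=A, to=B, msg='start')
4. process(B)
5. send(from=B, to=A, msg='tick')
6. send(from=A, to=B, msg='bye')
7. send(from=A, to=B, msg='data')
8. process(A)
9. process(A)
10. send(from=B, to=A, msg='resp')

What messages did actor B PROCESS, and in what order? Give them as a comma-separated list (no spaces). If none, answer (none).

Answer: start

Derivation:
After 1 (process(A)): A:[] B:[]
After 2 (send(from=B, to=A, msg='req')): A:[req] B:[]
After 3 (send(from=A, to=B, msg='start')): A:[req] B:[start]
After 4 (process(B)): A:[req] B:[]
After 5 (send(from=B, to=A, msg='tick')): A:[req,tick] B:[]
After 6 (send(from=A, to=B, msg='bye')): A:[req,tick] B:[bye]
After 7 (send(from=A, to=B, msg='data')): A:[req,tick] B:[bye,data]
After 8 (process(A)): A:[tick] B:[bye,data]
After 9 (process(A)): A:[] B:[bye,data]
After 10 (send(from=B, to=A, msg='resp')): A:[resp] B:[bye,data]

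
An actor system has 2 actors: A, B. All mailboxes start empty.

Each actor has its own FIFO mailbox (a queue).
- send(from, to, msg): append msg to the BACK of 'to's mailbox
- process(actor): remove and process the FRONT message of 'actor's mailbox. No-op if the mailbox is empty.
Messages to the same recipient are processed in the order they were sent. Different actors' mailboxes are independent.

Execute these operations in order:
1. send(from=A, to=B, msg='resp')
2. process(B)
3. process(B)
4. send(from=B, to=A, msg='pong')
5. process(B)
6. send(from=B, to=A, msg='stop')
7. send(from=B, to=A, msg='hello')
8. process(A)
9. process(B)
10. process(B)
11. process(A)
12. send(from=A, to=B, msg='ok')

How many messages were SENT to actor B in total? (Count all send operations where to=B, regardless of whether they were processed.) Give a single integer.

Answer: 2

Derivation:
After 1 (send(from=A, to=B, msg='resp')): A:[] B:[resp]
After 2 (process(B)): A:[] B:[]
After 3 (process(B)): A:[] B:[]
After 4 (send(from=B, to=A, msg='pong')): A:[pong] B:[]
After 5 (process(B)): A:[pong] B:[]
After 6 (send(from=B, to=A, msg='stop')): A:[pong,stop] B:[]
After 7 (send(from=B, to=A, msg='hello')): A:[pong,stop,hello] B:[]
After 8 (process(A)): A:[stop,hello] B:[]
After 9 (process(B)): A:[stop,hello] B:[]
After 10 (process(B)): A:[stop,hello] B:[]
After 11 (process(A)): A:[hello] B:[]
After 12 (send(from=A, to=B, msg='ok')): A:[hello] B:[ok]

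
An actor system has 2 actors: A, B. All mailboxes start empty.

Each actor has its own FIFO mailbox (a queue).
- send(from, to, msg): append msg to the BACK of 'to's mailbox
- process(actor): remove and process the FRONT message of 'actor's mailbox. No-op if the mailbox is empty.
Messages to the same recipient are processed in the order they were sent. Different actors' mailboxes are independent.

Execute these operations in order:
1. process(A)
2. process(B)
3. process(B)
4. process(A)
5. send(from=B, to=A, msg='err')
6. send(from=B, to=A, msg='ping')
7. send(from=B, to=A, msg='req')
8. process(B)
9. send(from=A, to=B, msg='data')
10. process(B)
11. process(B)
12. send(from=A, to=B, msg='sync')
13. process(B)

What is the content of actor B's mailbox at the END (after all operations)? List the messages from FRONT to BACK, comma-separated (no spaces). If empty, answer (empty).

Answer: (empty)

Derivation:
After 1 (process(A)): A:[] B:[]
After 2 (process(B)): A:[] B:[]
After 3 (process(B)): A:[] B:[]
After 4 (process(A)): A:[] B:[]
After 5 (send(from=B, to=A, msg='err')): A:[err] B:[]
After 6 (send(from=B, to=A, msg='ping')): A:[err,ping] B:[]
After 7 (send(from=B, to=A, msg='req')): A:[err,ping,req] B:[]
After 8 (process(B)): A:[err,ping,req] B:[]
After 9 (send(from=A, to=B, msg='data')): A:[err,ping,req] B:[data]
After 10 (process(B)): A:[err,ping,req] B:[]
After 11 (process(B)): A:[err,ping,req] B:[]
After 12 (send(from=A, to=B, msg='sync')): A:[err,ping,req] B:[sync]
After 13 (process(B)): A:[err,ping,req] B:[]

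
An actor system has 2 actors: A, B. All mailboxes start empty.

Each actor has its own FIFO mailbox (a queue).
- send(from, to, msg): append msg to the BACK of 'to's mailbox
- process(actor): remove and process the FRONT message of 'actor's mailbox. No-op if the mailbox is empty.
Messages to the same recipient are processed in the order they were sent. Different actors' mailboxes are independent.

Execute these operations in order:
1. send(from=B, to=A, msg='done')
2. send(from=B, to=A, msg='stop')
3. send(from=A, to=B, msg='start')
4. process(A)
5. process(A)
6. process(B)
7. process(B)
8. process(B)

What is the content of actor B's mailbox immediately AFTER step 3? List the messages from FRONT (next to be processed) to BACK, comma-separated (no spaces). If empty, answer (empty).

After 1 (send(from=B, to=A, msg='done')): A:[done] B:[]
After 2 (send(from=B, to=A, msg='stop')): A:[done,stop] B:[]
After 3 (send(from=A, to=B, msg='start')): A:[done,stop] B:[start]

start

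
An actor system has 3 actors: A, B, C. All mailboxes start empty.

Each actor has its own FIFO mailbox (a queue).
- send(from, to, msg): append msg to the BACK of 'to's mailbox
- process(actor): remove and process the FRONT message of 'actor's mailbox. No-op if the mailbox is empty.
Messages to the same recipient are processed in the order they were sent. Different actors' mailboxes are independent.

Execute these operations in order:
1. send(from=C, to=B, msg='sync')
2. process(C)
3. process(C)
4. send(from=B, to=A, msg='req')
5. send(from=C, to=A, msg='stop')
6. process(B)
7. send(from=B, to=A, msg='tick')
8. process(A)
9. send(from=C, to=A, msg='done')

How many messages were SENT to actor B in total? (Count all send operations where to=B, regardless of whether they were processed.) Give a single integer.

After 1 (send(from=C, to=B, msg='sync')): A:[] B:[sync] C:[]
After 2 (process(C)): A:[] B:[sync] C:[]
After 3 (process(C)): A:[] B:[sync] C:[]
After 4 (send(from=B, to=A, msg='req')): A:[req] B:[sync] C:[]
After 5 (send(from=C, to=A, msg='stop')): A:[req,stop] B:[sync] C:[]
After 6 (process(B)): A:[req,stop] B:[] C:[]
After 7 (send(from=B, to=A, msg='tick')): A:[req,stop,tick] B:[] C:[]
After 8 (process(A)): A:[stop,tick] B:[] C:[]
After 9 (send(from=C, to=A, msg='done')): A:[stop,tick,done] B:[] C:[]

Answer: 1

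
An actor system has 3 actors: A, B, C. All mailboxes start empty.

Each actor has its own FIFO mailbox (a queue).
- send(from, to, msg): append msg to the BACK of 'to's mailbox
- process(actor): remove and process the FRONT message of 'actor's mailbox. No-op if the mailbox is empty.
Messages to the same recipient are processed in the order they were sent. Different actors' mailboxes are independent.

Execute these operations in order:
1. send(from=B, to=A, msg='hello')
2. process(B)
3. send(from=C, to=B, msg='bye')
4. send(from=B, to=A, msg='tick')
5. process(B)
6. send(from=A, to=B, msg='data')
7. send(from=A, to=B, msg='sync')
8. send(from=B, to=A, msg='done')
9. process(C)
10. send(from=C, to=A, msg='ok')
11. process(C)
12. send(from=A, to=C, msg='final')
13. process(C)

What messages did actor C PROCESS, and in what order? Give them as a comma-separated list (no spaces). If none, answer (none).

Answer: final

Derivation:
After 1 (send(from=B, to=A, msg='hello')): A:[hello] B:[] C:[]
After 2 (process(B)): A:[hello] B:[] C:[]
After 3 (send(from=C, to=B, msg='bye')): A:[hello] B:[bye] C:[]
After 4 (send(from=B, to=A, msg='tick')): A:[hello,tick] B:[bye] C:[]
After 5 (process(B)): A:[hello,tick] B:[] C:[]
After 6 (send(from=A, to=B, msg='data')): A:[hello,tick] B:[data] C:[]
After 7 (send(from=A, to=B, msg='sync')): A:[hello,tick] B:[data,sync] C:[]
After 8 (send(from=B, to=A, msg='done')): A:[hello,tick,done] B:[data,sync] C:[]
After 9 (process(C)): A:[hello,tick,done] B:[data,sync] C:[]
After 10 (send(from=C, to=A, msg='ok')): A:[hello,tick,done,ok] B:[data,sync] C:[]
After 11 (process(C)): A:[hello,tick,done,ok] B:[data,sync] C:[]
After 12 (send(from=A, to=C, msg='final')): A:[hello,tick,done,ok] B:[data,sync] C:[final]
After 13 (process(C)): A:[hello,tick,done,ok] B:[data,sync] C:[]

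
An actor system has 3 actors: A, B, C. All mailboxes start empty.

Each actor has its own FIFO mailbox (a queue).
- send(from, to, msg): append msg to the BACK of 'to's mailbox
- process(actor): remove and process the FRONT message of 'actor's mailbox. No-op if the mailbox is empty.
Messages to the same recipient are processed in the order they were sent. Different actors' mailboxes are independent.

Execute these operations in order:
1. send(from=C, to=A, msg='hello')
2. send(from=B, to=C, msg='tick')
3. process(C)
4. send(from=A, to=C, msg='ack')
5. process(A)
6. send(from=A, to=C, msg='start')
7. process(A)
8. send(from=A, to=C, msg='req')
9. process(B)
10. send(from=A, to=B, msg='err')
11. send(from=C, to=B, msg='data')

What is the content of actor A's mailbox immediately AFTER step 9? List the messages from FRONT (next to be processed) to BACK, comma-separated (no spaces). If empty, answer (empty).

After 1 (send(from=C, to=A, msg='hello')): A:[hello] B:[] C:[]
After 2 (send(from=B, to=C, msg='tick')): A:[hello] B:[] C:[tick]
After 3 (process(C)): A:[hello] B:[] C:[]
After 4 (send(from=A, to=C, msg='ack')): A:[hello] B:[] C:[ack]
After 5 (process(A)): A:[] B:[] C:[ack]
After 6 (send(from=A, to=C, msg='start')): A:[] B:[] C:[ack,start]
After 7 (process(A)): A:[] B:[] C:[ack,start]
After 8 (send(from=A, to=C, msg='req')): A:[] B:[] C:[ack,start,req]
After 9 (process(B)): A:[] B:[] C:[ack,start,req]

(empty)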